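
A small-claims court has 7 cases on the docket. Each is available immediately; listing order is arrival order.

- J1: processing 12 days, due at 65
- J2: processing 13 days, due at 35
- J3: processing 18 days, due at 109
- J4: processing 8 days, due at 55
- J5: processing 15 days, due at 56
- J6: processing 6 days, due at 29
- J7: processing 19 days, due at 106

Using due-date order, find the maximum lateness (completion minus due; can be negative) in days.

EDD (increasing due date): J6 J2 J4 J5 J1 J7 J3.
J6: 0→6, due 29, lateness -23
J2: 6→19, due 35, lateness -16
J4: 19→27, due 55, lateness -28
J5: 27→42, due 56, lateness -14
J1: 42→54, due 65, lateness -11
J7: 54→73, due 106, lateness -33
J3: 73→91, due 109, lateness -18
Maximum = -11.

-11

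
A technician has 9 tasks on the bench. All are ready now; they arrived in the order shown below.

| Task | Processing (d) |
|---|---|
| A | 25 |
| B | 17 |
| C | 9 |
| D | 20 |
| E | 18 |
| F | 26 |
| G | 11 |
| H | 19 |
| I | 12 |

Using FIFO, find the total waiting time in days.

664

FIFO (arrival order): A B C D E F G H I.
A: waits 0, runs 0→25
B: waits 25, runs 25→42
C: waits 42, runs 42→51
D: waits 51, runs 51→71
E: waits 71, runs 71→89
F: waits 89, runs 89→115
G: waits 115, runs 115→126
H: waits 126, runs 126→145
I: waits 145, runs 145→157
Sum = 0+25+42+51+71+89+115+126+145 = 664.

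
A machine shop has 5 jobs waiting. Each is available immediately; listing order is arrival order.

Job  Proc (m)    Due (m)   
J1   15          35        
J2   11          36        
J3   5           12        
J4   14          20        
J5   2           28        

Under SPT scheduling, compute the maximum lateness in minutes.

SPT (increasing processing time): J5 J3 J2 J4 J1.
J5: 0→2, due 28, lateness -26
J3: 2→7, due 12, lateness -5
J2: 7→18, due 36, lateness -18
J4: 18→32, due 20, lateness 12
J1: 32→47, due 35, lateness 12
Maximum = 12.

12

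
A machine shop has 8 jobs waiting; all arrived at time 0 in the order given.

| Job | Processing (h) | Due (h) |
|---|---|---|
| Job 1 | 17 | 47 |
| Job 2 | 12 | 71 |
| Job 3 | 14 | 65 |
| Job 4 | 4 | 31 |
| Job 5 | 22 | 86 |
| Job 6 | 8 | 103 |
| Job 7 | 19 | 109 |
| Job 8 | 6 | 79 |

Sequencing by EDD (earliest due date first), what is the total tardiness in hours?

0

EDD (increasing due date): Job 4 Job 1 Job 3 Job 2 Job 8 Job 5 Job 6 Job 7.
Job 4: 0→4, due 31, tardiness 0
Job 1: 4→21, due 47, tardiness 0
Job 3: 21→35, due 65, tardiness 0
Job 2: 35→47, due 71, tardiness 0
Job 8: 47→53, due 79, tardiness 0
Job 5: 53→75, due 86, tardiness 0
Job 6: 75→83, due 103, tardiness 0
Job 7: 83→102, due 109, tardiness 0
Sum = 0+0+0+0+0+0+0+0 = 0.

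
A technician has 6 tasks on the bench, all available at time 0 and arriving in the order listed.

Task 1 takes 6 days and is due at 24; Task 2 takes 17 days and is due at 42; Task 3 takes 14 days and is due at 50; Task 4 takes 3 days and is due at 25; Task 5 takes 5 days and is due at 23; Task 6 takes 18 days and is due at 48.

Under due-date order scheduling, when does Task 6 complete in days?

EDD (increasing due date): Task 5 Task 1 Task 4 Task 2 Task 6 Task 3.
Task 5: 0→5
Task 1: 5→11
Task 4: 11→14
Task 2: 14→31
Task 6: 31→49

49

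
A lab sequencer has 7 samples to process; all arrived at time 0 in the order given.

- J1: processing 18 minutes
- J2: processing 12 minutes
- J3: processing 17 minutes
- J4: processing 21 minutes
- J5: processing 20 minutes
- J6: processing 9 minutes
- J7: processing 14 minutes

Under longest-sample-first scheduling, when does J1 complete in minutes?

LPT (decreasing processing time): J4 J5 J1 J3 J7 J2 J6.
J4: 0→21
J5: 21→41
J1: 41→59

59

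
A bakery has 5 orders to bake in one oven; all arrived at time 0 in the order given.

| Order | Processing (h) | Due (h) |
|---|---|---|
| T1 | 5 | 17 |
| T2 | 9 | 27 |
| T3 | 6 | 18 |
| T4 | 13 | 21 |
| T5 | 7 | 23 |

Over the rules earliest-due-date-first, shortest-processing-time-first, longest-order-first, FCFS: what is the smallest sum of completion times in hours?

101

EDD (increasing due date): T1 T3 T4 T5 T2.
T1: 0→5
T3: 5→11
T4: 11→24
T5: 24→31
T2: 31→40
Sum = 5+11+24+31+40 = 111.
SPT (increasing processing time): T1 T3 T5 T2 T4.
T1: 0→5
T3: 5→11
T5: 11→18
T2: 18→27
T4: 27→40
Sum = 5+11+18+27+40 = 101.
LPT (decreasing processing time): T4 T2 T5 T3 T1.
T4: 0→13
T2: 13→22
T5: 22→29
T3: 29→35
T1: 35→40
Sum = 13+22+29+35+40 = 139.
FIFO (arrival order): T1 T2 T3 T4 T5.
T1: 0→5
T2: 5→14
T3: 14→20
T4: 20→33
T5: 33→40
Sum = 5+14+20+33+40 = 112.
EDD 111, SPT 101, LPT 139, FIFO 112 → minimum 101.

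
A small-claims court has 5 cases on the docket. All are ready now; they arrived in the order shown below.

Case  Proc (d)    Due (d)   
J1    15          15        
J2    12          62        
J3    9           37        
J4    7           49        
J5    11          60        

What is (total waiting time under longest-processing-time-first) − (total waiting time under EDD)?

LPT (decreasing processing time): J1 J2 J5 J3 J4.
J1: waits 0, runs 0→15
J2: waits 15, runs 15→27
J5: waits 27, runs 27→38
J3: waits 38, runs 38→47
J4: waits 47, runs 47→54
Sum = 0+15+27+38+47 = 127.
EDD (increasing due date): J1 J3 J4 J5 J2.
J1: waits 0, runs 0→15
J3: waits 15, runs 15→24
J4: waits 24, runs 24→31
J5: waits 31, runs 31→42
J2: waits 42, runs 42→54
Sum = 0+15+24+31+42 = 112.
Difference = 127 − 112 = 15.

15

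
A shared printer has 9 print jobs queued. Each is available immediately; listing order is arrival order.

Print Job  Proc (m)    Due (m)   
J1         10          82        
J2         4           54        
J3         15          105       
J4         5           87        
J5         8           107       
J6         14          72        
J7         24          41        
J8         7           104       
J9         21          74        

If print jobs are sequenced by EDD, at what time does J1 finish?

EDD (increasing due date): J7 J2 J6 J9 J1 J4 J8 J3 J5.
J7: 0→24
J2: 24→28
J6: 28→42
J9: 42→63
J1: 63→73

73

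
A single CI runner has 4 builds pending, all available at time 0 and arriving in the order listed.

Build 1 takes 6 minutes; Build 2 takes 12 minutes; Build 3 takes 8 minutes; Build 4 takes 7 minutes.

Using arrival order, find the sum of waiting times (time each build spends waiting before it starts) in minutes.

FIFO (arrival order): Build 1 Build 2 Build 3 Build 4.
Build 1: waits 0, runs 0→6
Build 2: waits 6, runs 6→18
Build 3: waits 18, runs 18→26
Build 4: waits 26, runs 26→33
Sum = 0+6+18+26 = 50.

50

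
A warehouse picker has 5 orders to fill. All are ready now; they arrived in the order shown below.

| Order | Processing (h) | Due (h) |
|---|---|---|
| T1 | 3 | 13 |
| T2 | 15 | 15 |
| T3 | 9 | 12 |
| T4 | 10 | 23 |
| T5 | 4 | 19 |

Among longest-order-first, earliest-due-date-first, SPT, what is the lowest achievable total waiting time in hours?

LPT (decreasing processing time): T2 T4 T3 T5 T1.
T2: waits 0, runs 0→15
T4: waits 15, runs 15→25
T3: waits 25, runs 25→34
T5: waits 34, runs 34→38
T1: waits 38, runs 38→41
Sum = 0+15+25+34+38 = 112.
EDD (increasing due date): T3 T1 T2 T5 T4.
T3: waits 0, runs 0→9
T1: waits 9, runs 9→12
T2: waits 12, runs 12→27
T5: waits 27, runs 27→31
T4: waits 31, runs 31→41
Sum = 0+9+12+27+31 = 79.
SPT (increasing processing time): T1 T5 T3 T4 T2.
T1: waits 0, runs 0→3
T5: waits 3, runs 3→7
T3: waits 7, runs 7→16
T4: waits 16, runs 16→26
T2: waits 26, runs 26→41
Sum = 0+3+7+16+26 = 52.
LPT 112, EDD 79, SPT 52 → minimum 52.

52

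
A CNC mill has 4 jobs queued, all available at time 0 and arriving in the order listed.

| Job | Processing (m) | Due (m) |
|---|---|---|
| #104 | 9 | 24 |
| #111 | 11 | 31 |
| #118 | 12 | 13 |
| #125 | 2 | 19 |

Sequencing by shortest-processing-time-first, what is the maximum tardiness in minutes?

SPT (increasing processing time): #125 #104 #111 #118.
#125: 0→2, due 19, tardiness 0
#104: 2→11, due 24, tardiness 0
#111: 11→22, due 31, tardiness 0
#118: 22→34, due 13, tardiness 21
Maximum = 21.

21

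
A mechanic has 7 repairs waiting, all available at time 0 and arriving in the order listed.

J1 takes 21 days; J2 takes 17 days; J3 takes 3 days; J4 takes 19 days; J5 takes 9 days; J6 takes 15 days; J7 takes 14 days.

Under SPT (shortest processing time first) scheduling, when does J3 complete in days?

3

SPT (increasing processing time): J3 J5 J7 J6 J2 J4 J1.
J3: 0→3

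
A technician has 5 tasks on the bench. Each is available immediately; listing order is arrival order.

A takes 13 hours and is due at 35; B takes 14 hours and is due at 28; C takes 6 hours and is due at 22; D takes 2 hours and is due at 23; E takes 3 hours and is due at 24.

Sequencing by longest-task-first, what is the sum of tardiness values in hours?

LPT (decreasing processing time): B A C E D.
B: 0→14, due 28, tardiness 0
A: 14→27, due 35, tardiness 0
C: 27→33, due 22, tardiness 11
E: 33→36, due 24, tardiness 12
D: 36→38, due 23, tardiness 15
Sum = 0+0+11+12+15 = 38.

38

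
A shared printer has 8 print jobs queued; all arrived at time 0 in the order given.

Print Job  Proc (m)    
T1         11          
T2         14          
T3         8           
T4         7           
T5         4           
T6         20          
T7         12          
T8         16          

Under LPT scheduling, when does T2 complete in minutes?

50

LPT (decreasing processing time): T6 T8 T2 T7 T1 T3 T4 T5.
T6: 0→20
T8: 20→36
T2: 36→50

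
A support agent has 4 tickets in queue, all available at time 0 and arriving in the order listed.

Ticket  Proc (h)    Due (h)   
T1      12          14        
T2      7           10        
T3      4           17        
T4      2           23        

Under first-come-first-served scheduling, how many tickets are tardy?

3

FIFO (arrival order): T1 T2 T3 T4.
T1: 0→12, due 14, tardiness 0
T2: 12→19, due 10, tardiness 9
T3: 19→23, due 17, tardiness 6
T4: 23→25, due 23, tardiness 2
Late tickets: 3.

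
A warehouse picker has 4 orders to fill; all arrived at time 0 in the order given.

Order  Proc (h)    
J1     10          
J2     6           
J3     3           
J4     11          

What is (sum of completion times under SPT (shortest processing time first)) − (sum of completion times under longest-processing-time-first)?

-28

SPT (increasing processing time): J3 J2 J1 J4.
J3: 0→3
J2: 3→9
J1: 9→19
J4: 19→30
Sum = 3+9+19+30 = 61.
LPT (decreasing processing time): J4 J1 J2 J3.
J4: 0→11
J1: 11→21
J2: 21→27
J3: 27→30
Sum = 11+21+27+30 = 89.
Difference = 61 − 89 = -28.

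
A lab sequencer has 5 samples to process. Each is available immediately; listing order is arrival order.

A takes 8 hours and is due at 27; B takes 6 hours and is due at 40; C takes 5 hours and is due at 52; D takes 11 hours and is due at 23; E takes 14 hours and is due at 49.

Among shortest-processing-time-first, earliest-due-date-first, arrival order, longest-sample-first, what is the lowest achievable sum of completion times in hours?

SPT (increasing processing time): C B A D E.
C: 0→5
B: 5→11
A: 11→19
D: 19→30
E: 30→44
Sum = 5+11+19+30+44 = 109.
EDD (increasing due date): D A B E C.
D: 0→11
A: 11→19
B: 19→25
E: 25→39
C: 39→44
Sum = 11+19+25+39+44 = 138.
FIFO (arrival order): A B C D E.
A: 0→8
B: 8→14
C: 14→19
D: 19→30
E: 30→44
Sum = 8+14+19+30+44 = 115.
LPT (decreasing processing time): E D A B C.
E: 0→14
D: 14→25
A: 25→33
B: 33→39
C: 39→44
Sum = 14+25+33+39+44 = 155.
SPT 109, EDD 138, FIFO 115, LPT 155 → minimum 109.

109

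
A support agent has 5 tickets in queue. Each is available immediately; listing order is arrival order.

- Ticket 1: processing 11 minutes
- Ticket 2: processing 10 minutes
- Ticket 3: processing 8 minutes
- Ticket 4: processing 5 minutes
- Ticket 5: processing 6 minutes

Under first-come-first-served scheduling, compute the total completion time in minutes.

135

FIFO (arrival order): Ticket 1 Ticket 2 Ticket 3 Ticket 4 Ticket 5.
Ticket 1: 0→11
Ticket 2: 11→21
Ticket 3: 21→29
Ticket 4: 29→34
Ticket 5: 34→40
Sum = 11+21+29+34+40 = 135.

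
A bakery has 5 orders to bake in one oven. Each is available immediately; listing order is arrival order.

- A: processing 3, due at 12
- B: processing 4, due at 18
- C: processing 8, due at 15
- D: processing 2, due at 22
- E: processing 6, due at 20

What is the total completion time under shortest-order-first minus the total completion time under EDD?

SPT (increasing processing time): D A B E C.
D: 0→2
A: 2→5
B: 5→9
E: 9→15
C: 15→23
Sum = 2+5+9+15+23 = 54.
EDD (increasing due date): A C B E D.
A: 0→3
C: 3→11
B: 11→15
E: 15→21
D: 21→23
Sum = 3+11+15+21+23 = 73.
Difference = 54 − 73 = -19.

-19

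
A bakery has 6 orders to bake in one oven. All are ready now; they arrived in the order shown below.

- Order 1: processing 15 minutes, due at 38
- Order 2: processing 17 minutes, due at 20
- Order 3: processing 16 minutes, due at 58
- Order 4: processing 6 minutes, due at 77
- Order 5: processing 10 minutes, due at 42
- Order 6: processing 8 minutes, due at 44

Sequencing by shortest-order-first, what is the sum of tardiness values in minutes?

SPT (increasing processing time): Order 4 Order 6 Order 5 Order 1 Order 3 Order 2.
Order 4: 0→6, due 77, tardiness 0
Order 6: 6→14, due 44, tardiness 0
Order 5: 14→24, due 42, tardiness 0
Order 1: 24→39, due 38, tardiness 1
Order 3: 39→55, due 58, tardiness 0
Order 2: 55→72, due 20, tardiness 52
Sum = 0+0+0+1+0+52 = 53.

53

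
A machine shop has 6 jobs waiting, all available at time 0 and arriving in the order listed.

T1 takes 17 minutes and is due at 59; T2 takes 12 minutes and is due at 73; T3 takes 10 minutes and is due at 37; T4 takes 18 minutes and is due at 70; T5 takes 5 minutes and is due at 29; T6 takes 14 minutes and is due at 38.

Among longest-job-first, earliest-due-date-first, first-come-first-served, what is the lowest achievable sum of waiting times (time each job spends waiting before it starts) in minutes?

LPT (decreasing processing time): T4 T1 T6 T2 T3 T5.
T4: waits 0, runs 0→18
T1: waits 18, runs 18→35
T6: waits 35, runs 35→49
T2: waits 49, runs 49→61
T3: waits 61, runs 61→71
T5: waits 71, runs 71→76
Sum = 0+18+35+49+61+71 = 234.
EDD (increasing due date): T5 T3 T6 T1 T4 T2.
T5: waits 0, runs 0→5
T3: waits 5, runs 5→15
T6: waits 15, runs 15→29
T1: waits 29, runs 29→46
T4: waits 46, runs 46→64
T2: waits 64, runs 64→76
Sum = 0+5+15+29+46+64 = 159.
FIFO (arrival order): T1 T2 T3 T4 T5 T6.
T1: waits 0, runs 0→17
T2: waits 17, runs 17→29
T3: waits 29, runs 29→39
T4: waits 39, runs 39→57
T5: waits 57, runs 57→62
T6: waits 62, runs 62→76
Sum = 0+17+29+39+57+62 = 204.
LPT 234, EDD 159, FIFO 204 → minimum 159.

159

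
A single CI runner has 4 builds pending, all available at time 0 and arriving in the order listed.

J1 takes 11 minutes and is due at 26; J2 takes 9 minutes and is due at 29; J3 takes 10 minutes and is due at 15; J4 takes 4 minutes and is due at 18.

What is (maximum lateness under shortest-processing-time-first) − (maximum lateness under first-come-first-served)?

SPT (increasing processing time): J4 J2 J3 J1.
J4: 0→4, due 18, lateness -14
J2: 4→13, due 29, lateness -16
J3: 13→23, due 15, lateness 8
J1: 23→34, due 26, lateness 8
Maximum = 8.
FIFO (arrival order): J1 J2 J3 J4.
J1: 0→11, due 26, lateness -15
J2: 11→20, due 29, lateness -9
J3: 20→30, due 15, lateness 15
J4: 30→34, due 18, lateness 16
Maximum = 16.
Difference = 8 − 16 = -8.

-8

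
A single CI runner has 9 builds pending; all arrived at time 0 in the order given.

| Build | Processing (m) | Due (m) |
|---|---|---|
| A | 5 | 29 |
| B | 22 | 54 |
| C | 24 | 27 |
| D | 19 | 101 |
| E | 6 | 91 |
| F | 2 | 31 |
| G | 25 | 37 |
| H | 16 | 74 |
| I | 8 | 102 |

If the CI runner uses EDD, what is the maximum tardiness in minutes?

EDD (increasing due date): C A F G B H E D I.
C: 0→24, due 27, tardiness 0
A: 24→29, due 29, tardiness 0
F: 29→31, due 31, tardiness 0
G: 31→56, due 37, tardiness 19
B: 56→78, due 54, tardiness 24
H: 78→94, due 74, tardiness 20
E: 94→100, due 91, tardiness 9
D: 100→119, due 101, tardiness 18
I: 119→127, due 102, tardiness 25
Maximum = 25.

25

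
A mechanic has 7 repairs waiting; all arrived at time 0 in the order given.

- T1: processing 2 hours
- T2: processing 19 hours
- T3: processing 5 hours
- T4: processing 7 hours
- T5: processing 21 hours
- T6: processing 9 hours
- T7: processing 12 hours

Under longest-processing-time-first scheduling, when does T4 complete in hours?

LPT (decreasing processing time): T5 T2 T7 T6 T4 T3 T1.
T5: 0→21
T2: 21→40
T7: 40→52
T6: 52→61
T4: 61→68

68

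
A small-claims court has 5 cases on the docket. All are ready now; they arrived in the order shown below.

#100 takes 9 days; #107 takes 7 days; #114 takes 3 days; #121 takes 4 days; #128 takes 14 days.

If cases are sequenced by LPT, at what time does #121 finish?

LPT (decreasing processing time): #128 #100 #107 #121 #114.
#128: 0→14
#100: 14→23
#107: 23→30
#121: 30→34

34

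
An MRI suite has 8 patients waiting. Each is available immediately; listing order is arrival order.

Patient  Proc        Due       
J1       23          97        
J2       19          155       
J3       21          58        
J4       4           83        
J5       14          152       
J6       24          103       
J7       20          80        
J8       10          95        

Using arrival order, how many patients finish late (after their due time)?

4

FIFO (arrival order): J1 J2 J3 J4 J5 J6 J7 J8.
J1: 0→23, due 97, tardiness 0
J2: 23→42, due 155, tardiness 0
J3: 42→63, due 58, tardiness 5
J4: 63→67, due 83, tardiness 0
J5: 67→81, due 152, tardiness 0
J6: 81→105, due 103, tardiness 2
J7: 105→125, due 80, tardiness 45
J8: 125→135, due 95, tardiness 40
Late patients: 4.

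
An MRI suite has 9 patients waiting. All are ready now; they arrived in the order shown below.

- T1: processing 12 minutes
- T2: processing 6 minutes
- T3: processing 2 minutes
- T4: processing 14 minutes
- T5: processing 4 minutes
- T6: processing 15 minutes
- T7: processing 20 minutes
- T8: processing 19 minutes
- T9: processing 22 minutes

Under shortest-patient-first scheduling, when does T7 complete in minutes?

SPT (increasing processing time): T3 T5 T2 T1 T4 T6 T8 T7 T9.
T3: 0→2
T5: 2→6
T2: 6→12
T1: 12→24
T4: 24→38
T6: 38→53
T8: 53→72
T7: 72→92

92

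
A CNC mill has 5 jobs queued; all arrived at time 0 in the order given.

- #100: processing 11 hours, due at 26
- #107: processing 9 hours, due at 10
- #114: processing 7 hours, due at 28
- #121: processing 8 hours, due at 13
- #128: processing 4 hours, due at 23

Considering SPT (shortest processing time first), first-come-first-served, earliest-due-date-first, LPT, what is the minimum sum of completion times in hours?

SPT (increasing processing time): #128 #114 #121 #107 #100.
#128: 0→4
#114: 4→11
#121: 11→19
#107: 19→28
#100: 28→39
Sum = 4+11+19+28+39 = 101.
FIFO (arrival order): #100 #107 #114 #121 #128.
#100: 0→11
#107: 11→20
#114: 20→27
#121: 27→35
#128: 35→39
Sum = 11+20+27+35+39 = 132.
EDD (increasing due date): #107 #121 #128 #100 #114.
#107: 0→9
#121: 9→17
#128: 17→21
#100: 21→32
#114: 32→39
Sum = 9+17+21+32+39 = 118.
LPT (decreasing processing time): #100 #107 #121 #114 #128.
#100: 0→11
#107: 11→20
#121: 20→28
#114: 28→35
#128: 35→39
Sum = 11+20+28+35+39 = 133.
SPT 101, FIFO 132, EDD 118, LPT 133 → minimum 101.

101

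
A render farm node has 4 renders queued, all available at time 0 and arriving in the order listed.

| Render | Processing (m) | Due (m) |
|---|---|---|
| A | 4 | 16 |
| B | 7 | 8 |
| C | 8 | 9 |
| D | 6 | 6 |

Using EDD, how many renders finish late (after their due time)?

EDD (increasing due date): D B C A.
D: 0→6, due 6, tardiness 0
B: 6→13, due 8, tardiness 5
C: 13→21, due 9, tardiness 12
A: 21→25, due 16, tardiness 9
Late renders: 3.

3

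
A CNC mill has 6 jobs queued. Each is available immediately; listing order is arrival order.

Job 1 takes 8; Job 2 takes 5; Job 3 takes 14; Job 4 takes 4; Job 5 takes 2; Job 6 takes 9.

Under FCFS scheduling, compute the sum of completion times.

154

FIFO (arrival order): Job 1 Job 2 Job 3 Job 4 Job 5 Job 6.
Job 1: 0→8
Job 2: 8→13
Job 3: 13→27
Job 4: 27→31
Job 5: 31→33
Job 6: 33→42
Sum = 8+13+27+31+33+42 = 154.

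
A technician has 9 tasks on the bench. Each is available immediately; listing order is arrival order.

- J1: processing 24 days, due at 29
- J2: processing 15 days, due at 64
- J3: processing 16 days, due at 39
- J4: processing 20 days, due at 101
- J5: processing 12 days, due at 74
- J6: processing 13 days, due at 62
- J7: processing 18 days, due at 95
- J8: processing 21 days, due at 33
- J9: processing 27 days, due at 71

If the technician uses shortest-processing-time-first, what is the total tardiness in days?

SPT (increasing processing time): J5 J6 J2 J3 J7 J4 J8 J1 J9.
J5: 0→12, due 74, tardiness 0
J6: 12→25, due 62, tardiness 0
J2: 25→40, due 64, tardiness 0
J3: 40→56, due 39, tardiness 17
J7: 56→74, due 95, tardiness 0
J4: 74→94, due 101, tardiness 0
J8: 94→115, due 33, tardiness 82
J1: 115→139, due 29, tardiness 110
J9: 139→166, due 71, tardiness 95
Sum = 0+0+0+17+0+0+82+110+95 = 304.

304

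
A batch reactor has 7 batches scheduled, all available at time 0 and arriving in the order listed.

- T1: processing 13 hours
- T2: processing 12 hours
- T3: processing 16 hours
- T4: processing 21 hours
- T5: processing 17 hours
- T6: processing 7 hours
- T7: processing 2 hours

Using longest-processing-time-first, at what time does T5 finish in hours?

LPT (decreasing processing time): T4 T5 T3 T1 T2 T6 T7.
T4: 0→21
T5: 21→38

38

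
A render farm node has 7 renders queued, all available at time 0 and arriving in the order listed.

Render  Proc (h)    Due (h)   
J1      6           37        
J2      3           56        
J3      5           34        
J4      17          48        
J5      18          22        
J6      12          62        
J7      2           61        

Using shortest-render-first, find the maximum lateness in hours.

SPT (increasing processing time): J7 J2 J3 J1 J6 J4 J5.
J7: 0→2, due 61, lateness -59
J2: 2→5, due 56, lateness -51
J3: 5→10, due 34, lateness -24
J1: 10→16, due 37, lateness -21
J6: 16→28, due 62, lateness -34
J4: 28→45, due 48, lateness -3
J5: 45→63, due 22, lateness 41
Maximum = 41.

41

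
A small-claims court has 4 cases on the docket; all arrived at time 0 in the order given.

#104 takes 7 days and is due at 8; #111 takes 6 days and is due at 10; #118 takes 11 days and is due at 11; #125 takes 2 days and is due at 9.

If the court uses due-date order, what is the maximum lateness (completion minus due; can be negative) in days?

EDD (increasing due date): #104 #125 #111 #118.
#104: 0→7, due 8, lateness -1
#125: 7→9, due 9, lateness 0
#111: 9→15, due 10, lateness 5
#118: 15→26, due 11, lateness 15
Maximum = 15.

15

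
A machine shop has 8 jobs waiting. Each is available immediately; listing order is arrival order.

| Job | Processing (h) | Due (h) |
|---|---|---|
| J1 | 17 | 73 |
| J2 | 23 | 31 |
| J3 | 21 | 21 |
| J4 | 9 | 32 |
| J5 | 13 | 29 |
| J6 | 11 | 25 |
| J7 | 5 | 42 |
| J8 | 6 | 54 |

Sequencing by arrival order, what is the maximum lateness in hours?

69

FIFO (arrival order): J1 J2 J3 J4 J5 J6 J7 J8.
J1: 0→17, due 73, lateness -56
J2: 17→40, due 31, lateness 9
J3: 40→61, due 21, lateness 40
J4: 61→70, due 32, lateness 38
J5: 70→83, due 29, lateness 54
J6: 83→94, due 25, lateness 69
J7: 94→99, due 42, lateness 57
J8: 99→105, due 54, lateness 51
Maximum = 69.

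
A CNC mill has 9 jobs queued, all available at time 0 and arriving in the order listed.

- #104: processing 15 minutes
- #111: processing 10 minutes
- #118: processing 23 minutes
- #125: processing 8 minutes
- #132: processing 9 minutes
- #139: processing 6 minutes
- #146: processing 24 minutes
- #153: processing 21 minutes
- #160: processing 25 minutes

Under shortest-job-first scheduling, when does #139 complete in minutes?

6

SPT (increasing processing time): #139 #125 #132 #111 #104 #153 #118 #146 #160.
#139: 0→6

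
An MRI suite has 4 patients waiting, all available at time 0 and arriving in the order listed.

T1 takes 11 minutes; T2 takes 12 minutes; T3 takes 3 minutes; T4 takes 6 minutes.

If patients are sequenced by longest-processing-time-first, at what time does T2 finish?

LPT (decreasing processing time): T2 T1 T4 T3.
T2: 0→12

12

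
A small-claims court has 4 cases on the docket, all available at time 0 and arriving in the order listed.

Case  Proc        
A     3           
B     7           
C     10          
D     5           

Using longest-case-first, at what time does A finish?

25

LPT (decreasing processing time): C B D A.
C: 0→10
B: 10→17
D: 17→22
A: 22→25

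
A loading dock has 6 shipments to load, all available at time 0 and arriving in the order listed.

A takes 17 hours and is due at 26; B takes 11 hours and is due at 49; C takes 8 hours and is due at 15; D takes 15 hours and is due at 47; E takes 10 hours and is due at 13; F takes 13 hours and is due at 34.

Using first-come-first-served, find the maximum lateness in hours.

48

FIFO (arrival order): A B C D E F.
A: 0→17, due 26, lateness -9
B: 17→28, due 49, lateness -21
C: 28→36, due 15, lateness 21
D: 36→51, due 47, lateness 4
E: 51→61, due 13, lateness 48
F: 61→74, due 34, lateness 40
Maximum = 48.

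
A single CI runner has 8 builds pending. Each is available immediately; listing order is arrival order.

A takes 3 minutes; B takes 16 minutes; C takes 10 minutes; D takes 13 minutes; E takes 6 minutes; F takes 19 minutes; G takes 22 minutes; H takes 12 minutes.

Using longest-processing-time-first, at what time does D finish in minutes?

70

LPT (decreasing processing time): G F B D H C E A.
G: 0→22
F: 22→41
B: 41→57
D: 57→70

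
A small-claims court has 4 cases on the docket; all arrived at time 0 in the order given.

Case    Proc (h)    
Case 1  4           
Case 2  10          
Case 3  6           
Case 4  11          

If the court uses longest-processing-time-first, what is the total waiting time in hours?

59

LPT (decreasing processing time): Case 4 Case 2 Case 3 Case 1.
Case 4: waits 0, runs 0→11
Case 2: waits 11, runs 11→21
Case 3: waits 21, runs 21→27
Case 1: waits 27, runs 27→31
Sum = 0+11+21+27 = 59.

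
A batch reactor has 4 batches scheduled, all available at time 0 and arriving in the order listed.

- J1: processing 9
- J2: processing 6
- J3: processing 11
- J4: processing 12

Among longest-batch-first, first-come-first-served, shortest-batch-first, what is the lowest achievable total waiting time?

47

LPT (decreasing processing time): J4 J3 J1 J2.
J4: waits 0, runs 0→12
J3: waits 12, runs 12→23
J1: waits 23, runs 23→32
J2: waits 32, runs 32→38
Sum = 0+12+23+32 = 67.
FIFO (arrival order): J1 J2 J3 J4.
J1: waits 0, runs 0→9
J2: waits 9, runs 9→15
J3: waits 15, runs 15→26
J4: waits 26, runs 26→38
Sum = 0+9+15+26 = 50.
SPT (increasing processing time): J2 J1 J3 J4.
J2: waits 0, runs 0→6
J1: waits 6, runs 6→15
J3: waits 15, runs 15→26
J4: waits 26, runs 26→38
Sum = 0+6+15+26 = 47.
LPT 67, FIFO 50, SPT 47 → minimum 47.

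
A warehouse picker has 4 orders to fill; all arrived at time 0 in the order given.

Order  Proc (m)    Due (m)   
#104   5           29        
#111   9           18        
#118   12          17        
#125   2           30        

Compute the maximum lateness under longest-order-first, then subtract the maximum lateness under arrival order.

-6

LPT (decreasing processing time): #118 #111 #104 #125.
#118: 0→12, due 17, lateness -5
#111: 12→21, due 18, lateness 3
#104: 21→26, due 29, lateness -3
#125: 26→28, due 30, lateness -2
Maximum = 3.
FIFO (arrival order): #104 #111 #118 #125.
#104: 0→5, due 29, lateness -24
#111: 5→14, due 18, lateness -4
#118: 14→26, due 17, lateness 9
#125: 26→28, due 30, lateness -2
Maximum = 9.
Difference = 3 − 9 = -6.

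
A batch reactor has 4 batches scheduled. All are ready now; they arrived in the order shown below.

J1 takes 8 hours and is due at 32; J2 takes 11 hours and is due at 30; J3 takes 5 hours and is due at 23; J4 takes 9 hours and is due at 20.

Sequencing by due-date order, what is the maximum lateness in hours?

EDD (increasing due date): J4 J3 J2 J1.
J4: 0→9, due 20, lateness -11
J3: 9→14, due 23, lateness -9
J2: 14→25, due 30, lateness -5
J1: 25→33, due 32, lateness 1
Maximum = 1.

1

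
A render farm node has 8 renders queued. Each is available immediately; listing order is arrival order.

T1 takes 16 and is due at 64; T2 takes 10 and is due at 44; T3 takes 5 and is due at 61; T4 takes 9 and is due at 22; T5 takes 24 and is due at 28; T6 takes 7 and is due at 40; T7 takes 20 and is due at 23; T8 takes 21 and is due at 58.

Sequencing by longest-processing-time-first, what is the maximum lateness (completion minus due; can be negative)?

LPT (decreasing processing time): T5 T8 T7 T1 T2 T4 T6 T3.
T5: 0→24, due 28, lateness -4
T8: 24→45, due 58, lateness -13
T7: 45→65, due 23, lateness 42
T1: 65→81, due 64, lateness 17
T2: 81→91, due 44, lateness 47
T4: 91→100, due 22, lateness 78
T6: 100→107, due 40, lateness 67
T3: 107→112, due 61, lateness 51
Maximum = 78.

78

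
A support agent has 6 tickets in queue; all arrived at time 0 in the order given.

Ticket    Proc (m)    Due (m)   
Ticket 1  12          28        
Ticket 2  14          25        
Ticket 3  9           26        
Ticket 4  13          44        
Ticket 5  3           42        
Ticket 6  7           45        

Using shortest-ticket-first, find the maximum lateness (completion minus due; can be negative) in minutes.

33

SPT (increasing processing time): Ticket 5 Ticket 6 Ticket 3 Ticket 1 Ticket 4 Ticket 2.
Ticket 5: 0→3, due 42, lateness -39
Ticket 6: 3→10, due 45, lateness -35
Ticket 3: 10→19, due 26, lateness -7
Ticket 1: 19→31, due 28, lateness 3
Ticket 4: 31→44, due 44, lateness 0
Ticket 2: 44→58, due 25, lateness 33
Maximum = 33.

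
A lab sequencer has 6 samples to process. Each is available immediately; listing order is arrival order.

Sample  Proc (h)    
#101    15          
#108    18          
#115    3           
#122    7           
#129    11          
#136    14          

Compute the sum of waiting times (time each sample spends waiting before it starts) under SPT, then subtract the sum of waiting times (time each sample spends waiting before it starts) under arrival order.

-62

SPT (increasing processing time): #115 #122 #129 #136 #101 #108.
#115: waits 0, runs 0→3
#122: waits 3, runs 3→10
#129: waits 10, runs 10→21
#136: waits 21, runs 21→35
#101: waits 35, runs 35→50
#108: waits 50, runs 50→68
Sum = 0+3+10+21+35+50 = 119.
FIFO (arrival order): #101 #108 #115 #122 #129 #136.
#101: waits 0, runs 0→15
#108: waits 15, runs 15→33
#115: waits 33, runs 33→36
#122: waits 36, runs 36→43
#129: waits 43, runs 43→54
#136: waits 54, runs 54→68
Sum = 0+15+33+36+43+54 = 181.
Difference = 119 − 181 = -62.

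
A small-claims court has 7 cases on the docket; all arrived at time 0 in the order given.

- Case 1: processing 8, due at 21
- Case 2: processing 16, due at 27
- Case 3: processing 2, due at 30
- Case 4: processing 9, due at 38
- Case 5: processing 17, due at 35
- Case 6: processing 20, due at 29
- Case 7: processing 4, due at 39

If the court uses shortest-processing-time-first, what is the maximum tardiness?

47

SPT (increasing processing time): Case 3 Case 7 Case 1 Case 4 Case 2 Case 5 Case 6.
Case 3: 0→2, due 30, tardiness 0
Case 7: 2→6, due 39, tardiness 0
Case 1: 6→14, due 21, tardiness 0
Case 4: 14→23, due 38, tardiness 0
Case 2: 23→39, due 27, tardiness 12
Case 5: 39→56, due 35, tardiness 21
Case 6: 56→76, due 29, tardiness 47
Maximum = 47.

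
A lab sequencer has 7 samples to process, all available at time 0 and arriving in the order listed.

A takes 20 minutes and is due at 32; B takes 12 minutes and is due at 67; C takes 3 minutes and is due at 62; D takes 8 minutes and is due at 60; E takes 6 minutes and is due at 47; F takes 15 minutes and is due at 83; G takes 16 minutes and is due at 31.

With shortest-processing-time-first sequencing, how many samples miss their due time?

2

SPT (increasing processing time): C E D B F G A.
C: 0→3, due 62, tardiness 0
E: 3→9, due 47, tardiness 0
D: 9→17, due 60, tardiness 0
B: 17→29, due 67, tardiness 0
F: 29→44, due 83, tardiness 0
G: 44→60, due 31, tardiness 29
A: 60→80, due 32, tardiness 48
Late samples: 2.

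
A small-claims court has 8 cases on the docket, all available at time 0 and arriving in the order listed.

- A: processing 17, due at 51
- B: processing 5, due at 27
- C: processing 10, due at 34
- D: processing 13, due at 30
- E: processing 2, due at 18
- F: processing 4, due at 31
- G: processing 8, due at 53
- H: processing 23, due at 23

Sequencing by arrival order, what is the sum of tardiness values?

129

FIFO (arrival order): A B C D E F G H.
A: 0→17, due 51, tardiness 0
B: 17→22, due 27, tardiness 0
C: 22→32, due 34, tardiness 0
D: 32→45, due 30, tardiness 15
E: 45→47, due 18, tardiness 29
F: 47→51, due 31, tardiness 20
G: 51→59, due 53, tardiness 6
H: 59→82, due 23, tardiness 59
Sum = 0+0+0+15+29+20+6+59 = 129.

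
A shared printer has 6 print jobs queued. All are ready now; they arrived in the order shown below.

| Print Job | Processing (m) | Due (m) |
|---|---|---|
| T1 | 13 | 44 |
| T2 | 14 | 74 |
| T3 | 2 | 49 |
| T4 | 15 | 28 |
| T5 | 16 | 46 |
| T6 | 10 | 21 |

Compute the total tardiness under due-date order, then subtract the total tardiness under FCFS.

EDD (increasing due date): T6 T4 T1 T5 T3 T2.
T6: 0→10, due 21, tardiness 0
T4: 10→25, due 28, tardiness 0
T1: 25→38, due 44, tardiness 0
T5: 38→54, due 46, tardiness 8
T3: 54→56, due 49, tardiness 7
T2: 56→70, due 74, tardiness 0
Sum = 0+0+0+8+7+0 = 15.
FIFO (arrival order): T1 T2 T3 T4 T5 T6.
T1: 0→13, due 44, tardiness 0
T2: 13→27, due 74, tardiness 0
T3: 27→29, due 49, tardiness 0
T4: 29→44, due 28, tardiness 16
T5: 44→60, due 46, tardiness 14
T6: 60→70, due 21, tardiness 49
Sum = 0+0+0+16+14+49 = 79.
Difference = 15 − 79 = -64.

-64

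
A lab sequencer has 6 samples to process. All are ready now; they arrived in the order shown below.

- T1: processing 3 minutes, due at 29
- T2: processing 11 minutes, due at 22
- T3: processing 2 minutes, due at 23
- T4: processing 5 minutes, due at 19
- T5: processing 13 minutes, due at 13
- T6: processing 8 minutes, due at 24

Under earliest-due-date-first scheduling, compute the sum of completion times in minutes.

EDD (increasing due date): T5 T4 T2 T3 T6 T1.
T5: 0→13
T4: 13→18
T2: 18→29
T3: 29→31
T6: 31→39
T1: 39→42
Sum = 13+18+29+31+39+42 = 172.

172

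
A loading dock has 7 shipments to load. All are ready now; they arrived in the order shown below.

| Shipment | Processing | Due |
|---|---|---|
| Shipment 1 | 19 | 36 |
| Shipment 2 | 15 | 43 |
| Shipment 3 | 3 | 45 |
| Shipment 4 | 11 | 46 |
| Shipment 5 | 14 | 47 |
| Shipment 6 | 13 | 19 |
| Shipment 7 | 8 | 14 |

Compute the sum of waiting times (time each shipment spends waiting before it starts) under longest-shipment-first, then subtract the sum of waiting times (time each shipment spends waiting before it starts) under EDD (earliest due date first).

63

LPT (decreasing processing time): Shipment 1 Shipment 2 Shipment 5 Shipment 6 Shipment 4 Shipment 7 Shipment 3.
Shipment 1: waits 0, runs 0→19
Shipment 2: waits 19, runs 19→34
Shipment 5: waits 34, runs 34→48
Shipment 6: waits 48, runs 48→61
Shipment 4: waits 61, runs 61→72
Shipment 7: waits 72, runs 72→80
Shipment 3: waits 80, runs 80→83
Sum = 0+19+34+48+61+72+80 = 314.
EDD (increasing due date): Shipment 7 Shipment 6 Shipment 1 Shipment 2 Shipment 3 Shipment 4 Shipment 5.
Shipment 7: waits 0, runs 0→8
Shipment 6: waits 8, runs 8→21
Shipment 1: waits 21, runs 21→40
Shipment 2: waits 40, runs 40→55
Shipment 3: waits 55, runs 55→58
Shipment 4: waits 58, runs 58→69
Shipment 5: waits 69, runs 69→83
Sum = 0+8+21+40+55+58+69 = 251.
Difference = 314 − 251 = 63.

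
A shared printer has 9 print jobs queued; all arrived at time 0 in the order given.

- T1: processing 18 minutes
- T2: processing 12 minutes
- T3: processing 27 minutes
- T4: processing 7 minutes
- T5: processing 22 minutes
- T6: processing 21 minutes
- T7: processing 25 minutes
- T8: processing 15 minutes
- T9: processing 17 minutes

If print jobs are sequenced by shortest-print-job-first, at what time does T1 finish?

SPT (increasing processing time): T4 T2 T8 T9 T1 T6 T5 T7 T3.
T4: 0→7
T2: 7→19
T8: 19→34
T9: 34→51
T1: 51→69

69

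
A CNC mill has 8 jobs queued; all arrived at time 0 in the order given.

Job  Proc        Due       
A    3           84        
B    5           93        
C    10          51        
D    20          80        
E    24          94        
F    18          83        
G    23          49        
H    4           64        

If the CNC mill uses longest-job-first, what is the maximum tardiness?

44

LPT (decreasing processing time): E G D F C B H A.
E: 0→24, due 94, tardiness 0
G: 24→47, due 49, tardiness 0
D: 47→67, due 80, tardiness 0
F: 67→85, due 83, tardiness 2
C: 85→95, due 51, tardiness 44
B: 95→100, due 93, tardiness 7
H: 100→104, due 64, tardiness 40
A: 104→107, due 84, tardiness 23
Maximum = 44.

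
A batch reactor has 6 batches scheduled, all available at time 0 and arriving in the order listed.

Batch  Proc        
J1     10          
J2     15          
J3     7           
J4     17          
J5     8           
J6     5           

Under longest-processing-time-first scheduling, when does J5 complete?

50

LPT (decreasing processing time): J4 J2 J1 J5 J3 J6.
J4: 0→17
J2: 17→32
J1: 32→42
J5: 42→50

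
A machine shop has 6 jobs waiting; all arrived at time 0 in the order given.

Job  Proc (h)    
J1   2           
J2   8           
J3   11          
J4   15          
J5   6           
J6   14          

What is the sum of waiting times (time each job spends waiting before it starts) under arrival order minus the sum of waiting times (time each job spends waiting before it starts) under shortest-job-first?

17

FIFO (arrival order): J1 J2 J3 J4 J5 J6.
J1: waits 0, runs 0→2
J2: waits 2, runs 2→10
J3: waits 10, runs 10→21
J4: waits 21, runs 21→36
J5: waits 36, runs 36→42
J6: waits 42, runs 42→56
Sum = 0+2+10+21+36+42 = 111.
SPT (increasing processing time): J1 J5 J2 J3 J6 J4.
J1: waits 0, runs 0→2
J5: waits 2, runs 2→8
J2: waits 8, runs 8→16
J3: waits 16, runs 16→27
J6: waits 27, runs 27→41
J4: waits 41, runs 41→56
Sum = 0+2+8+16+27+41 = 94.
Difference = 111 − 94 = 17.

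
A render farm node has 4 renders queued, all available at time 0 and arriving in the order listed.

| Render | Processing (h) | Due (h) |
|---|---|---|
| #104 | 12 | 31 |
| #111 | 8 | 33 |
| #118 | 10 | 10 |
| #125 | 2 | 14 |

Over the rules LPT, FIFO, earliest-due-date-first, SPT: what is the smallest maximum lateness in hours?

LPT (decreasing processing time): #104 #118 #111 #125.
#104: 0→12, due 31, lateness -19
#118: 12→22, due 10, lateness 12
#111: 22→30, due 33, lateness -3
#125: 30→32, due 14, lateness 18
Maximum = 18.
FIFO (arrival order): #104 #111 #118 #125.
#104: 0→12, due 31, lateness -19
#111: 12→20, due 33, lateness -13
#118: 20→30, due 10, lateness 20
#125: 30→32, due 14, lateness 18
Maximum = 20.
EDD (increasing due date): #118 #125 #104 #111.
#118: 0→10, due 10, lateness 0
#125: 10→12, due 14, lateness -2
#104: 12→24, due 31, lateness -7
#111: 24→32, due 33, lateness -1
Maximum = 0.
SPT (increasing processing time): #125 #111 #118 #104.
#125: 0→2, due 14, lateness -12
#111: 2→10, due 33, lateness -23
#118: 10→20, due 10, lateness 10
#104: 20→32, due 31, lateness 1
Maximum = 10.
LPT 18, FIFO 20, EDD 0, SPT 10 → minimum 0.

0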